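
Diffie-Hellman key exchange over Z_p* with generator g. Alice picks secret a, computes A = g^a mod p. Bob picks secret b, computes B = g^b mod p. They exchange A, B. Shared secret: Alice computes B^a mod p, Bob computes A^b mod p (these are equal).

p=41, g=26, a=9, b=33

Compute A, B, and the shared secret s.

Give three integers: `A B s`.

Answer: 17 6 19

Derivation:
A = 26^9 mod 41  (bits of 9 = 1001)
  bit 0 = 1: r = r^2 * 26 mod 41 = 1^2 * 26 = 1*26 = 26
  bit 1 = 0: r = r^2 mod 41 = 26^2 = 20
  bit 2 = 0: r = r^2 mod 41 = 20^2 = 31
  bit 3 = 1: r = r^2 * 26 mod 41 = 31^2 * 26 = 18*26 = 17
  -> A = 17
B = 26^33 mod 41  (bits of 33 = 100001)
  bit 0 = 1: r = r^2 * 26 mod 41 = 1^2 * 26 = 1*26 = 26
  bit 1 = 0: r = r^2 mod 41 = 26^2 = 20
  bit 2 = 0: r = r^2 mod 41 = 20^2 = 31
  bit 3 = 0: r = r^2 mod 41 = 31^2 = 18
  bit 4 = 0: r = r^2 mod 41 = 18^2 = 37
  bit 5 = 1: r = r^2 * 26 mod 41 = 37^2 * 26 = 16*26 = 6
  -> B = 6
s = B^a = 6^9 mod 41  (bits of 9 = 1001)
  bit 0 = 1: r = r^2 * 6 mod 41 = 1^2 * 6 = 1*6 = 6
  bit 1 = 0: r = r^2 mod 41 = 6^2 = 36
  bit 2 = 0: r = r^2 mod 41 = 36^2 = 25
  bit 3 = 1: r = r^2 * 6 mod 41 = 25^2 * 6 = 10*6 = 19
  -> s = B^a = 19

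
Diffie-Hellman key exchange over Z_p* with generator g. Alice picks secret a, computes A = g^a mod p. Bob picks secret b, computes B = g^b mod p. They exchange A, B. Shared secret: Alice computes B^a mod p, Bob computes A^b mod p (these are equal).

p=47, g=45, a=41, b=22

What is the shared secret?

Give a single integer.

A = 45^41 mod 47  (bits of 41 = 101001)
  bit 0 = 1: r = r^2 * 45 mod 47 = 1^2 * 45 = 1*45 = 45
  bit 1 = 0: r = r^2 mod 47 = 45^2 = 4
  bit 2 = 1: r = r^2 * 45 mod 47 = 4^2 * 45 = 16*45 = 15
  bit 3 = 0: r = r^2 mod 47 = 15^2 = 37
  bit 4 = 0: r = r^2 mod 47 = 37^2 = 6
  bit 5 = 1: r = r^2 * 45 mod 47 = 6^2 * 45 = 36*45 = 22
  -> A = 22
B = 45^22 mod 47  (bits of 22 = 10110)
  bit 0 = 1: r = r^2 * 45 mod 47 = 1^2 * 45 = 1*45 = 45
  bit 1 = 0: r = r^2 mod 47 = 45^2 = 4
  bit 2 = 1: r = r^2 * 45 mod 47 = 4^2 * 45 = 16*45 = 15
  bit 3 = 1: r = r^2 * 45 mod 47 = 15^2 * 45 = 37*45 = 20
  bit 4 = 0: r = r^2 mod 47 = 20^2 = 24
  -> B = 24
s = B^a = 24^41 mod 47  (bits of 41 = 101001)
  bit 0 = 1: r = r^2 * 24 mod 47 = 1^2 * 24 = 1*24 = 24
  bit 1 = 0: r = r^2 mod 47 = 24^2 = 12
  bit 2 = 1: r = r^2 * 24 mod 47 = 12^2 * 24 = 3*24 = 25
  bit 3 = 0: r = r^2 mod 47 = 25^2 = 14
  bit 4 = 0: r = r^2 mod 47 = 14^2 = 8
  bit 5 = 1: r = r^2 * 24 mod 47 = 8^2 * 24 = 17*24 = 32
  -> s = B^a = 32

Answer: 32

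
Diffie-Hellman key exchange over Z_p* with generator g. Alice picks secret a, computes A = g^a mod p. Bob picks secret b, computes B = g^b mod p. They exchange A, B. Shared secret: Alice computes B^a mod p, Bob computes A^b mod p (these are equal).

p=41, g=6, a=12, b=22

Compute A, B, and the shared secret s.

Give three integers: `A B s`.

Answer: 4 5 16

Derivation:
A = 6^12 mod 41  (bits of 12 = 1100)
  bit 0 = 1: r = r^2 * 6 mod 41 = 1^2 * 6 = 1*6 = 6
  bit 1 = 1: r = r^2 * 6 mod 41 = 6^2 * 6 = 36*6 = 11
  bit 2 = 0: r = r^2 mod 41 = 11^2 = 39
  bit 3 = 0: r = r^2 mod 41 = 39^2 = 4
  -> A = 4
B = 6^22 mod 41  (bits of 22 = 10110)
  bit 0 = 1: r = r^2 * 6 mod 41 = 1^2 * 6 = 1*6 = 6
  bit 1 = 0: r = r^2 mod 41 = 6^2 = 36
  bit 2 = 1: r = r^2 * 6 mod 41 = 36^2 * 6 = 25*6 = 27
  bit 3 = 1: r = r^2 * 6 mod 41 = 27^2 * 6 = 32*6 = 28
  bit 4 = 0: r = r^2 mod 41 = 28^2 = 5
  -> B = 5
s = B^a = 5^12 mod 41  (bits of 12 = 1100)
  bit 0 = 1: r = r^2 * 5 mod 41 = 1^2 * 5 = 1*5 = 5
  bit 1 = 1: r = r^2 * 5 mod 41 = 5^2 * 5 = 25*5 = 2
  bit 2 = 0: r = r^2 mod 41 = 2^2 = 4
  bit 3 = 0: r = r^2 mod 41 = 4^2 = 16
  -> s = B^a = 16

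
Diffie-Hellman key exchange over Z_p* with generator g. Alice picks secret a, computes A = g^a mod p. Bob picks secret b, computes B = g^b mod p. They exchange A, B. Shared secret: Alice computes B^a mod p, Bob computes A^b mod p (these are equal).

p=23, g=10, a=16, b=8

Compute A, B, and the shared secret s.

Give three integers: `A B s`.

Answer: 4 2 9

Derivation:
A = 10^16 mod 23  (bits of 16 = 10000)
  bit 0 = 1: r = r^2 * 10 mod 23 = 1^2 * 10 = 1*10 = 10
  bit 1 = 0: r = r^2 mod 23 = 10^2 = 8
  bit 2 = 0: r = r^2 mod 23 = 8^2 = 18
  bit 3 = 0: r = r^2 mod 23 = 18^2 = 2
  bit 4 = 0: r = r^2 mod 23 = 2^2 = 4
  -> A = 4
B = 10^8 mod 23  (bits of 8 = 1000)
  bit 0 = 1: r = r^2 * 10 mod 23 = 1^2 * 10 = 1*10 = 10
  bit 1 = 0: r = r^2 mod 23 = 10^2 = 8
  bit 2 = 0: r = r^2 mod 23 = 8^2 = 18
  bit 3 = 0: r = r^2 mod 23 = 18^2 = 2
  -> B = 2
s = B^a = 2^16 mod 23  (bits of 16 = 10000)
  bit 0 = 1: r = r^2 * 2 mod 23 = 1^2 * 2 = 1*2 = 2
  bit 1 = 0: r = r^2 mod 23 = 2^2 = 4
  bit 2 = 0: r = r^2 mod 23 = 4^2 = 16
  bit 3 = 0: r = r^2 mod 23 = 16^2 = 3
  bit 4 = 0: r = r^2 mod 23 = 3^2 = 9
  -> s = B^a = 9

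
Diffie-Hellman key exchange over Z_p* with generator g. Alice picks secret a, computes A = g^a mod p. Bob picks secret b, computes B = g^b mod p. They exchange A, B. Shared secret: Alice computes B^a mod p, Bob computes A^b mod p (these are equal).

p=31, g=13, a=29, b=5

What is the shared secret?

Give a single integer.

A = 13^29 mod 31  (bits of 29 = 11101)
  bit 0 = 1: r = r^2 * 13 mod 31 = 1^2 * 13 = 1*13 = 13
  bit 1 = 1: r = r^2 * 13 mod 31 = 13^2 * 13 = 14*13 = 27
  bit 2 = 1: r = r^2 * 13 mod 31 = 27^2 * 13 = 16*13 = 22
  bit 3 = 0: r = r^2 mod 31 = 22^2 = 19
  bit 4 = 1: r = r^2 * 13 mod 31 = 19^2 * 13 = 20*13 = 12
  -> A = 12
B = 13^5 mod 31  (bits of 5 = 101)
  bit 0 = 1: r = r^2 * 13 mod 31 = 1^2 * 13 = 1*13 = 13
  bit 1 = 0: r = r^2 mod 31 = 13^2 = 14
  bit 2 = 1: r = r^2 * 13 mod 31 = 14^2 * 13 = 10*13 = 6
  -> B = 6
s = B^a = 6^29 mod 31  (bits of 29 = 11101)
  bit 0 = 1: r = r^2 * 6 mod 31 = 1^2 * 6 = 1*6 = 6
  bit 1 = 1: r = r^2 * 6 mod 31 = 6^2 * 6 = 5*6 = 30
  bit 2 = 1: r = r^2 * 6 mod 31 = 30^2 * 6 = 1*6 = 6
  bit 3 = 0: r = r^2 mod 31 = 6^2 = 5
  bit 4 = 1: r = r^2 * 6 mod 31 = 5^2 * 6 = 25*6 = 26
  -> s = B^a = 26

Answer: 26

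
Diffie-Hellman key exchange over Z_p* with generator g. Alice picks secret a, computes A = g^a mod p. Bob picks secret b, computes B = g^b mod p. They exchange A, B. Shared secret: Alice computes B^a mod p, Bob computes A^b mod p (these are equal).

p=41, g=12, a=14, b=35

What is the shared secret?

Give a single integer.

A = 12^14 mod 41  (bits of 14 = 1110)
  bit 0 = 1: r = r^2 * 12 mod 41 = 1^2 * 12 = 1*12 = 12
  bit 1 = 1: r = r^2 * 12 mod 41 = 12^2 * 12 = 21*12 = 6
  bit 2 = 1: r = r^2 * 12 mod 41 = 6^2 * 12 = 36*12 = 22
  bit 3 = 0: r = r^2 mod 41 = 22^2 = 33
  -> A = 33
B = 12^35 mod 41  (bits of 35 = 100011)
  bit 0 = 1: r = r^2 * 12 mod 41 = 1^2 * 12 = 1*12 = 12
  bit 1 = 0: r = r^2 mod 41 = 12^2 = 21
  bit 2 = 0: r = r^2 mod 41 = 21^2 = 31
  bit 3 = 0: r = r^2 mod 41 = 31^2 = 18
  bit 4 = 1: r = r^2 * 12 mod 41 = 18^2 * 12 = 37*12 = 34
  bit 5 = 1: r = r^2 * 12 mod 41 = 34^2 * 12 = 8*12 = 14
  -> B = 14
s = B^a = 14^14 mod 41  (bits of 14 = 1110)
  bit 0 = 1: r = r^2 * 14 mod 41 = 1^2 * 14 = 1*14 = 14
  bit 1 = 1: r = r^2 * 14 mod 41 = 14^2 * 14 = 32*14 = 38
  bit 2 = 1: r = r^2 * 14 mod 41 = 38^2 * 14 = 9*14 = 3
  bit 3 = 0: r = r^2 mod 41 = 3^2 = 9
  -> s = B^a = 9

Answer: 9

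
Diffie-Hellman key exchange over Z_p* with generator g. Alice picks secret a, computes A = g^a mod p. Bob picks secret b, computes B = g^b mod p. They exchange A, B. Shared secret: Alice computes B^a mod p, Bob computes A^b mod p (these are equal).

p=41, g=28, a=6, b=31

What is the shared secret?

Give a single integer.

Answer: 39

Derivation:
A = 28^6 mod 41  (bits of 6 = 110)
  bit 0 = 1: r = r^2 * 28 mod 41 = 1^2 * 28 = 1*28 = 28
  bit 1 = 1: r = r^2 * 28 mod 41 = 28^2 * 28 = 5*28 = 17
  bit 2 = 0: r = r^2 mod 41 = 17^2 = 2
  -> A = 2
B = 28^31 mod 41  (bits of 31 = 11111)
  bit 0 = 1: r = r^2 * 28 mod 41 = 1^2 * 28 = 1*28 = 28
  bit 1 = 1: r = r^2 * 28 mod 41 = 28^2 * 28 = 5*28 = 17
  bit 2 = 1: r = r^2 * 28 mod 41 = 17^2 * 28 = 2*28 = 15
  bit 3 = 1: r = r^2 * 28 mod 41 = 15^2 * 28 = 20*28 = 27
  bit 4 = 1: r = r^2 * 28 mod 41 = 27^2 * 28 = 32*28 = 35
  -> B = 35
s = B^a = 35^6 mod 41  (bits of 6 = 110)
  bit 0 = 1: r = r^2 * 35 mod 41 = 1^2 * 35 = 1*35 = 35
  bit 1 = 1: r = r^2 * 35 mod 41 = 35^2 * 35 = 36*35 = 30
  bit 2 = 0: r = r^2 mod 41 = 30^2 = 39
  -> s = B^a = 39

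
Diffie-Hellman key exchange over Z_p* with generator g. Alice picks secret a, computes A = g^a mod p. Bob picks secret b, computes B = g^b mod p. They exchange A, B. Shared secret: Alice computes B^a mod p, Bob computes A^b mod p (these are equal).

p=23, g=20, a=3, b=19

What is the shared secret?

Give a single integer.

A = 20^3 mod 23  (bits of 3 = 11)
  bit 0 = 1: r = r^2 * 20 mod 23 = 1^2 * 20 = 1*20 = 20
  bit 1 = 1: r = r^2 * 20 mod 23 = 20^2 * 20 = 9*20 = 19
  -> A = 19
B = 20^19 mod 23  (bits of 19 = 10011)
  bit 0 = 1: r = r^2 * 20 mod 23 = 1^2 * 20 = 1*20 = 20
  bit 1 = 0: r = r^2 mod 23 = 20^2 = 9
  bit 2 = 0: r = r^2 mod 23 = 9^2 = 12
  bit 3 = 1: r = r^2 * 20 mod 23 = 12^2 * 20 = 6*20 = 5
  bit 4 = 1: r = r^2 * 20 mod 23 = 5^2 * 20 = 2*20 = 17
  -> B = 17
s = B^a = 17^3 mod 23  (bits of 3 = 11)
  bit 0 = 1: r = r^2 * 17 mod 23 = 1^2 * 17 = 1*17 = 17
  bit 1 = 1: r = r^2 * 17 mod 23 = 17^2 * 17 = 13*17 = 14
  -> s = B^a = 14

Answer: 14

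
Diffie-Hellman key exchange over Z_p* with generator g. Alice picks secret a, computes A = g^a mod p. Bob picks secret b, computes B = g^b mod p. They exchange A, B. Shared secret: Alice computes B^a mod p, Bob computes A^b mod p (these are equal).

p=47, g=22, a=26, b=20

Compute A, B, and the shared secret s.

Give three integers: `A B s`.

Answer: 21 9 24

Derivation:
A = 22^26 mod 47  (bits of 26 = 11010)
  bit 0 = 1: r = r^2 * 22 mod 47 = 1^2 * 22 = 1*22 = 22
  bit 1 = 1: r = r^2 * 22 mod 47 = 22^2 * 22 = 14*22 = 26
  bit 2 = 0: r = r^2 mod 47 = 26^2 = 18
  bit 3 = 1: r = r^2 * 22 mod 47 = 18^2 * 22 = 42*22 = 31
  bit 4 = 0: r = r^2 mod 47 = 31^2 = 21
  -> A = 21
B = 22^20 mod 47  (bits of 20 = 10100)
  bit 0 = 1: r = r^2 * 22 mod 47 = 1^2 * 22 = 1*22 = 22
  bit 1 = 0: r = r^2 mod 47 = 22^2 = 14
  bit 2 = 1: r = r^2 * 22 mod 47 = 14^2 * 22 = 8*22 = 35
  bit 3 = 0: r = r^2 mod 47 = 35^2 = 3
  bit 4 = 0: r = r^2 mod 47 = 3^2 = 9
  -> B = 9
s = B^a = 9^26 mod 47  (bits of 26 = 11010)
  bit 0 = 1: r = r^2 * 9 mod 47 = 1^2 * 9 = 1*9 = 9
  bit 1 = 1: r = r^2 * 9 mod 47 = 9^2 * 9 = 34*9 = 24
  bit 2 = 0: r = r^2 mod 47 = 24^2 = 12
  bit 3 = 1: r = r^2 * 9 mod 47 = 12^2 * 9 = 3*9 = 27
  bit 4 = 0: r = r^2 mod 47 = 27^2 = 24
  -> s = B^a = 24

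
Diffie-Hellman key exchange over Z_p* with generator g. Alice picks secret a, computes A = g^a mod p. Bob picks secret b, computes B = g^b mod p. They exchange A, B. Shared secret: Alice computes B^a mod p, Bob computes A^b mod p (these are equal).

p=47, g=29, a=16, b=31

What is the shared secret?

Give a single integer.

Answer: 2

Derivation:
A = 29^16 mod 47  (bits of 16 = 10000)
  bit 0 = 1: r = r^2 * 29 mod 47 = 1^2 * 29 = 1*29 = 29
  bit 1 = 0: r = r^2 mod 47 = 29^2 = 42
  bit 2 = 0: r = r^2 mod 47 = 42^2 = 25
  bit 3 = 0: r = r^2 mod 47 = 25^2 = 14
  bit 4 = 0: r = r^2 mod 47 = 14^2 = 8
  -> A = 8
B = 29^31 mod 47  (bits of 31 = 11111)
  bit 0 = 1: r = r^2 * 29 mod 47 = 1^2 * 29 = 1*29 = 29
  bit 1 = 1: r = r^2 * 29 mod 47 = 29^2 * 29 = 42*29 = 43
  bit 2 = 1: r = r^2 * 29 mod 47 = 43^2 * 29 = 16*29 = 41
  bit 3 = 1: r = r^2 * 29 mod 47 = 41^2 * 29 = 36*29 = 10
  bit 4 = 1: r = r^2 * 29 mod 47 = 10^2 * 29 = 6*29 = 33
  -> B = 33
s = B^a = 33^16 mod 47  (bits of 16 = 10000)
  bit 0 = 1: r = r^2 * 33 mod 47 = 1^2 * 33 = 1*33 = 33
  bit 1 = 0: r = r^2 mod 47 = 33^2 = 8
  bit 2 = 0: r = r^2 mod 47 = 8^2 = 17
  bit 3 = 0: r = r^2 mod 47 = 17^2 = 7
  bit 4 = 0: r = r^2 mod 47 = 7^2 = 2
  -> s = B^a = 2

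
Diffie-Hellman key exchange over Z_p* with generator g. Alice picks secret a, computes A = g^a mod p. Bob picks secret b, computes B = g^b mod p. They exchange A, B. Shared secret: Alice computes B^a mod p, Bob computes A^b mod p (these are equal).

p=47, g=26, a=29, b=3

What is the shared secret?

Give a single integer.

A = 26^29 mod 47  (bits of 29 = 11101)
  bit 0 = 1: r = r^2 * 26 mod 47 = 1^2 * 26 = 1*26 = 26
  bit 1 = 1: r = r^2 * 26 mod 47 = 26^2 * 26 = 18*26 = 45
  bit 2 = 1: r = r^2 * 26 mod 47 = 45^2 * 26 = 4*26 = 10
  bit 3 = 0: r = r^2 mod 47 = 10^2 = 6
  bit 4 = 1: r = r^2 * 26 mod 47 = 6^2 * 26 = 36*26 = 43
  -> A = 43
B = 26^3 mod 47  (bits of 3 = 11)
  bit 0 = 1: r = r^2 * 26 mod 47 = 1^2 * 26 = 1*26 = 26
  bit 1 = 1: r = r^2 * 26 mod 47 = 26^2 * 26 = 18*26 = 45
  -> B = 45
s = B^a = 45^29 mod 47  (bits of 29 = 11101)
  bit 0 = 1: r = r^2 * 45 mod 47 = 1^2 * 45 = 1*45 = 45
  bit 1 = 1: r = r^2 * 45 mod 47 = 45^2 * 45 = 4*45 = 39
  bit 2 = 1: r = r^2 * 45 mod 47 = 39^2 * 45 = 17*45 = 13
  bit 3 = 0: r = r^2 mod 47 = 13^2 = 28
  bit 4 = 1: r = r^2 * 45 mod 47 = 28^2 * 45 = 32*45 = 30
  -> s = B^a = 30

Answer: 30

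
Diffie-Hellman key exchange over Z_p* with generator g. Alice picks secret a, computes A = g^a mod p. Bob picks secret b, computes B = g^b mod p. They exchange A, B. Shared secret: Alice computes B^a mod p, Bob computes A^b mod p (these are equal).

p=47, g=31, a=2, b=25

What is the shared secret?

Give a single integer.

A = 31^2 mod 47  (bits of 2 = 10)
  bit 0 = 1: r = r^2 * 31 mod 47 = 1^2 * 31 = 1*31 = 31
  bit 1 = 0: r = r^2 mod 47 = 31^2 = 21
  -> A = 21
B = 31^25 mod 47  (bits of 25 = 11001)
  bit 0 = 1: r = r^2 * 31 mod 47 = 1^2 * 31 = 1*31 = 31
  bit 1 = 1: r = r^2 * 31 mod 47 = 31^2 * 31 = 21*31 = 40
  bit 2 = 0: r = r^2 mod 47 = 40^2 = 2
  bit 3 = 0: r = r^2 mod 47 = 2^2 = 4
  bit 4 = 1: r = r^2 * 31 mod 47 = 4^2 * 31 = 16*31 = 26
  -> B = 26
s = B^a = 26^2 mod 47  (bits of 2 = 10)
  bit 0 = 1: r = r^2 * 26 mod 47 = 1^2 * 26 = 1*26 = 26
  bit 1 = 0: r = r^2 mod 47 = 26^2 = 18
  -> s = B^a = 18

Answer: 18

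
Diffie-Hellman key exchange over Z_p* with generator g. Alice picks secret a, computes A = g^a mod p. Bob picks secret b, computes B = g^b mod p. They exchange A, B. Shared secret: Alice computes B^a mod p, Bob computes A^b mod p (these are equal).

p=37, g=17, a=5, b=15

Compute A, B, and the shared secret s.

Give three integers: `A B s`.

Answer: 19 14 29

Derivation:
A = 17^5 mod 37  (bits of 5 = 101)
  bit 0 = 1: r = r^2 * 17 mod 37 = 1^2 * 17 = 1*17 = 17
  bit 1 = 0: r = r^2 mod 37 = 17^2 = 30
  bit 2 = 1: r = r^2 * 17 mod 37 = 30^2 * 17 = 12*17 = 19
  -> A = 19
B = 17^15 mod 37  (bits of 15 = 1111)
  bit 0 = 1: r = r^2 * 17 mod 37 = 1^2 * 17 = 1*17 = 17
  bit 1 = 1: r = r^2 * 17 mod 37 = 17^2 * 17 = 30*17 = 29
  bit 2 = 1: r = r^2 * 17 mod 37 = 29^2 * 17 = 27*17 = 15
  bit 3 = 1: r = r^2 * 17 mod 37 = 15^2 * 17 = 3*17 = 14
  -> B = 14
s = B^a = 14^5 mod 37  (bits of 5 = 101)
  bit 0 = 1: r = r^2 * 14 mod 37 = 1^2 * 14 = 1*14 = 14
  bit 1 = 0: r = r^2 mod 37 = 14^2 = 11
  bit 2 = 1: r = r^2 * 14 mod 37 = 11^2 * 14 = 10*14 = 29
  -> s = B^a = 29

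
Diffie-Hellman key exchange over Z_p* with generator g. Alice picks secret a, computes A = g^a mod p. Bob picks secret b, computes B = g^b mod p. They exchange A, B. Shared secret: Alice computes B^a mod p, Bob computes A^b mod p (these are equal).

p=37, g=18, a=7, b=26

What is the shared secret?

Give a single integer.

A = 18^7 mod 37  (bits of 7 = 111)
  bit 0 = 1: r = r^2 * 18 mod 37 = 1^2 * 18 = 1*18 = 18
  bit 1 = 1: r = r^2 * 18 mod 37 = 18^2 * 18 = 28*18 = 23
  bit 2 = 1: r = r^2 * 18 mod 37 = 23^2 * 18 = 11*18 = 13
  -> A = 13
B = 18^26 mod 37  (bits of 26 = 11010)
  bit 0 = 1: r = r^2 * 18 mod 37 = 1^2 * 18 = 1*18 = 18
  bit 1 = 1: r = r^2 * 18 mod 37 = 18^2 * 18 = 28*18 = 23
  bit 2 = 0: r = r^2 mod 37 = 23^2 = 11
  bit 3 = 1: r = r^2 * 18 mod 37 = 11^2 * 18 = 10*18 = 32
  bit 4 = 0: r = r^2 mod 37 = 32^2 = 25
  -> B = 25
s = B^a = 25^7 mod 37  (bits of 7 = 111)
  bit 0 = 1: r = r^2 * 25 mod 37 = 1^2 * 25 = 1*25 = 25
  bit 1 = 1: r = r^2 * 25 mod 37 = 25^2 * 25 = 33*25 = 11
  bit 2 = 1: r = r^2 * 25 mod 37 = 11^2 * 25 = 10*25 = 28
  -> s = B^a = 28

Answer: 28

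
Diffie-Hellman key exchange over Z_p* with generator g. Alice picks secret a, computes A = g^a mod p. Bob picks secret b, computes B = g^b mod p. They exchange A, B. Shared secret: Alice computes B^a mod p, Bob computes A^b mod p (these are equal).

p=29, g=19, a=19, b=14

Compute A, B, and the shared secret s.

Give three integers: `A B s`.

Answer: 8 28 28

Derivation:
A = 19^19 mod 29  (bits of 19 = 10011)
  bit 0 = 1: r = r^2 * 19 mod 29 = 1^2 * 19 = 1*19 = 19
  bit 1 = 0: r = r^2 mod 29 = 19^2 = 13
  bit 2 = 0: r = r^2 mod 29 = 13^2 = 24
  bit 3 = 1: r = r^2 * 19 mod 29 = 24^2 * 19 = 25*19 = 11
  bit 4 = 1: r = r^2 * 19 mod 29 = 11^2 * 19 = 5*19 = 8
  -> A = 8
B = 19^14 mod 29  (bits of 14 = 1110)
  bit 0 = 1: r = r^2 * 19 mod 29 = 1^2 * 19 = 1*19 = 19
  bit 1 = 1: r = r^2 * 19 mod 29 = 19^2 * 19 = 13*19 = 15
  bit 2 = 1: r = r^2 * 19 mod 29 = 15^2 * 19 = 22*19 = 12
  bit 3 = 0: r = r^2 mod 29 = 12^2 = 28
  -> B = 28
s = B^a = 28^19 mod 29  (bits of 19 = 10011)
  bit 0 = 1: r = r^2 * 28 mod 29 = 1^2 * 28 = 1*28 = 28
  bit 1 = 0: r = r^2 mod 29 = 28^2 = 1
  bit 2 = 0: r = r^2 mod 29 = 1^2 = 1
  bit 3 = 1: r = r^2 * 28 mod 29 = 1^2 * 28 = 1*28 = 28
  bit 4 = 1: r = r^2 * 28 mod 29 = 28^2 * 28 = 1*28 = 28
  -> s = B^a = 28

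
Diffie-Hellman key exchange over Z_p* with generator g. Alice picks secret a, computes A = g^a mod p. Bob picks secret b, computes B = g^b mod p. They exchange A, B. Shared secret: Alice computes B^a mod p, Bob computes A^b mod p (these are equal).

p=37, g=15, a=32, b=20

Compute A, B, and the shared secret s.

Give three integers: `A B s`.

Answer: 33 34 16

Derivation:
A = 15^32 mod 37  (bits of 32 = 100000)
  bit 0 = 1: r = r^2 * 15 mod 37 = 1^2 * 15 = 1*15 = 15
  bit 1 = 0: r = r^2 mod 37 = 15^2 = 3
  bit 2 = 0: r = r^2 mod 37 = 3^2 = 9
  bit 3 = 0: r = r^2 mod 37 = 9^2 = 7
  bit 4 = 0: r = r^2 mod 37 = 7^2 = 12
  bit 5 = 0: r = r^2 mod 37 = 12^2 = 33
  -> A = 33
B = 15^20 mod 37  (bits of 20 = 10100)
  bit 0 = 1: r = r^2 * 15 mod 37 = 1^2 * 15 = 1*15 = 15
  bit 1 = 0: r = r^2 mod 37 = 15^2 = 3
  bit 2 = 1: r = r^2 * 15 mod 37 = 3^2 * 15 = 9*15 = 24
  bit 3 = 0: r = r^2 mod 37 = 24^2 = 21
  bit 4 = 0: r = r^2 mod 37 = 21^2 = 34
  -> B = 34
s = B^a = 34^32 mod 37  (bits of 32 = 100000)
  bit 0 = 1: r = r^2 * 34 mod 37 = 1^2 * 34 = 1*34 = 34
  bit 1 = 0: r = r^2 mod 37 = 34^2 = 9
  bit 2 = 0: r = r^2 mod 37 = 9^2 = 7
  bit 3 = 0: r = r^2 mod 37 = 7^2 = 12
  bit 4 = 0: r = r^2 mod 37 = 12^2 = 33
  bit 5 = 0: r = r^2 mod 37 = 33^2 = 16
  -> s = B^a = 16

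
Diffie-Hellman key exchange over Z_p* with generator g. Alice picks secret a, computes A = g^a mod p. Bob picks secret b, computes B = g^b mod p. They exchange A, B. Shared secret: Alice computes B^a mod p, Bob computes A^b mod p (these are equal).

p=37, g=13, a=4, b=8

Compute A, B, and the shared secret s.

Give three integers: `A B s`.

Answer: 34 9 12

Derivation:
A = 13^4 mod 37  (bits of 4 = 100)
  bit 0 = 1: r = r^2 * 13 mod 37 = 1^2 * 13 = 1*13 = 13
  bit 1 = 0: r = r^2 mod 37 = 13^2 = 21
  bit 2 = 0: r = r^2 mod 37 = 21^2 = 34
  -> A = 34
B = 13^8 mod 37  (bits of 8 = 1000)
  bit 0 = 1: r = r^2 * 13 mod 37 = 1^2 * 13 = 1*13 = 13
  bit 1 = 0: r = r^2 mod 37 = 13^2 = 21
  bit 2 = 0: r = r^2 mod 37 = 21^2 = 34
  bit 3 = 0: r = r^2 mod 37 = 34^2 = 9
  -> B = 9
s = B^a = 9^4 mod 37  (bits of 4 = 100)
  bit 0 = 1: r = r^2 * 9 mod 37 = 1^2 * 9 = 1*9 = 9
  bit 1 = 0: r = r^2 mod 37 = 9^2 = 7
  bit 2 = 0: r = r^2 mod 37 = 7^2 = 12
  -> s = B^a = 12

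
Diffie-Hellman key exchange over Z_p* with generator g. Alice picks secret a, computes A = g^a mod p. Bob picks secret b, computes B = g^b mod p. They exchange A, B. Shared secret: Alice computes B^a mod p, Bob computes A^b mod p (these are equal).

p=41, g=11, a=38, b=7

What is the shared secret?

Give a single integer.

A = 11^38 mod 41  (bits of 38 = 100110)
  bit 0 = 1: r = r^2 * 11 mod 41 = 1^2 * 11 = 1*11 = 11
  bit 1 = 0: r = r^2 mod 41 = 11^2 = 39
  bit 2 = 0: r = r^2 mod 41 = 39^2 = 4
  bit 3 = 1: r = r^2 * 11 mod 41 = 4^2 * 11 = 16*11 = 12
  bit 4 = 1: r = r^2 * 11 mod 41 = 12^2 * 11 = 21*11 = 26
  bit 5 = 0: r = r^2 mod 41 = 26^2 = 20
  -> A = 20
B = 11^7 mod 41  (bits of 7 = 111)
  bit 0 = 1: r = r^2 * 11 mod 41 = 1^2 * 11 = 1*11 = 11
  bit 1 = 1: r = r^2 * 11 mod 41 = 11^2 * 11 = 39*11 = 19
  bit 2 = 1: r = r^2 * 11 mod 41 = 19^2 * 11 = 33*11 = 35
  -> B = 35
s = B^a = 35^38 mod 41  (bits of 38 = 100110)
  bit 0 = 1: r = r^2 * 35 mod 41 = 1^2 * 35 = 1*35 = 35
  bit 1 = 0: r = r^2 mod 41 = 35^2 = 36
  bit 2 = 0: r = r^2 mod 41 = 36^2 = 25
  bit 3 = 1: r = r^2 * 35 mod 41 = 25^2 * 35 = 10*35 = 22
  bit 4 = 1: r = r^2 * 35 mod 41 = 22^2 * 35 = 33*35 = 7
  bit 5 = 0: r = r^2 mod 41 = 7^2 = 8
  -> s = B^a = 8

Answer: 8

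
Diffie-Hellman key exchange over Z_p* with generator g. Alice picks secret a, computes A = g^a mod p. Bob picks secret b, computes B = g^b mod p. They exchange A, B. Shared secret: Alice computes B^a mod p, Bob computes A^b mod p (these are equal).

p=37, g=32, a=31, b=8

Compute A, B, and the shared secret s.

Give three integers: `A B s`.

Answer: 13 16 9

Derivation:
A = 32^31 mod 37  (bits of 31 = 11111)
  bit 0 = 1: r = r^2 * 32 mod 37 = 1^2 * 32 = 1*32 = 32
  bit 1 = 1: r = r^2 * 32 mod 37 = 32^2 * 32 = 25*32 = 23
  bit 2 = 1: r = r^2 * 32 mod 37 = 23^2 * 32 = 11*32 = 19
  bit 3 = 1: r = r^2 * 32 mod 37 = 19^2 * 32 = 28*32 = 8
  bit 4 = 1: r = r^2 * 32 mod 37 = 8^2 * 32 = 27*32 = 13
  -> A = 13
B = 32^8 mod 37  (bits of 8 = 1000)
  bit 0 = 1: r = r^2 * 32 mod 37 = 1^2 * 32 = 1*32 = 32
  bit 1 = 0: r = r^2 mod 37 = 32^2 = 25
  bit 2 = 0: r = r^2 mod 37 = 25^2 = 33
  bit 3 = 0: r = r^2 mod 37 = 33^2 = 16
  -> B = 16
s = B^a = 16^31 mod 37  (bits of 31 = 11111)
  bit 0 = 1: r = r^2 * 16 mod 37 = 1^2 * 16 = 1*16 = 16
  bit 1 = 1: r = r^2 * 16 mod 37 = 16^2 * 16 = 34*16 = 26
  bit 2 = 1: r = r^2 * 16 mod 37 = 26^2 * 16 = 10*16 = 12
  bit 3 = 1: r = r^2 * 16 mod 37 = 12^2 * 16 = 33*16 = 10
  bit 4 = 1: r = r^2 * 16 mod 37 = 10^2 * 16 = 26*16 = 9
  -> s = B^a = 9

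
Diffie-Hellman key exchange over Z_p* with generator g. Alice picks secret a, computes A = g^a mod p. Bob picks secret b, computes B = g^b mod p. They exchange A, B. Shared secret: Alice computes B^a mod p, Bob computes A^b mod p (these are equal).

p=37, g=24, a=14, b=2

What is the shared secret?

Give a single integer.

A = 24^14 mod 37  (bits of 14 = 1110)
  bit 0 = 1: r = r^2 * 24 mod 37 = 1^2 * 24 = 1*24 = 24
  bit 1 = 1: r = r^2 * 24 mod 37 = 24^2 * 24 = 21*24 = 23
  bit 2 = 1: r = r^2 * 24 mod 37 = 23^2 * 24 = 11*24 = 5
  bit 3 = 0: r = r^2 mod 37 = 5^2 = 25
  -> A = 25
B = 24^2 mod 37  (bits of 2 = 10)
  bit 0 = 1: r = r^2 * 24 mod 37 = 1^2 * 24 = 1*24 = 24
  bit 1 = 0: r = r^2 mod 37 = 24^2 = 21
  -> B = 21
s = B^a = 21^14 mod 37  (bits of 14 = 1110)
  bit 0 = 1: r = r^2 * 21 mod 37 = 1^2 * 21 = 1*21 = 21
  bit 1 = 1: r = r^2 * 21 mod 37 = 21^2 * 21 = 34*21 = 11
  bit 2 = 1: r = r^2 * 21 mod 37 = 11^2 * 21 = 10*21 = 25
  bit 3 = 0: r = r^2 mod 37 = 25^2 = 33
  -> s = B^a = 33

Answer: 33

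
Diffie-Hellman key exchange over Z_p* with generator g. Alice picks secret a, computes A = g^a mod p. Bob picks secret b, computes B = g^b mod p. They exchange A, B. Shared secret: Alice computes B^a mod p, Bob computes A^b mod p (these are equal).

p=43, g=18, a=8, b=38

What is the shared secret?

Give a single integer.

A = 18^8 mod 43  (bits of 8 = 1000)
  bit 0 = 1: r = r^2 * 18 mod 43 = 1^2 * 18 = 1*18 = 18
  bit 1 = 0: r = r^2 mod 43 = 18^2 = 23
  bit 2 = 0: r = r^2 mod 43 = 23^2 = 13
  bit 3 = 0: r = r^2 mod 43 = 13^2 = 40
  -> A = 40
B = 18^38 mod 43  (bits of 38 = 100110)
  bit 0 = 1: r = r^2 * 18 mod 43 = 1^2 * 18 = 1*18 = 18
  bit 1 = 0: r = r^2 mod 43 = 18^2 = 23
  bit 2 = 0: r = r^2 mod 43 = 23^2 = 13
  bit 3 = 1: r = r^2 * 18 mod 43 = 13^2 * 18 = 40*18 = 32
  bit 4 = 1: r = r^2 * 18 mod 43 = 32^2 * 18 = 35*18 = 28
  bit 5 = 0: r = r^2 mod 43 = 28^2 = 10
  -> B = 10
s = B^a = 10^8 mod 43  (bits of 8 = 1000)
  bit 0 = 1: r = r^2 * 10 mod 43 = 1^2 * 10 = 1*10 = 10
  bit 1 = 0: r = r^2 mod 43 = 10^2 = 14
  bit 2 = 0: r = r^2 mod 43 = 14^2 = 24
  bit 3 = 0: r = r^2 mod 43 = 24^2 = 17
  -> s = B^a = 17

Answer: 17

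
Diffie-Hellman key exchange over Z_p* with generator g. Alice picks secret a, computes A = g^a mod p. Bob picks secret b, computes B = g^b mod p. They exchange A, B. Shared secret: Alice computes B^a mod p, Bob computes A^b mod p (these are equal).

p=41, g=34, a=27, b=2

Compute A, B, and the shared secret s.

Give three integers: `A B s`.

Answer: 17 8 2

Derivation:
A = 34^27 mod 41  (bits of 27 = 11011)
  bit 0 = 1: r = r^2 * 34 mod 41 = 1^2 * 34 = 1*34 = 34
  bit 1 = 1: r = r^2 * 34 mod 41 = 34^2 * 34 = 8*34 = 26
  bit 2 = 0: r = r^2 mod 41 = 26^2 = 20
  bit 3 = 1: r = r^2 * 34 mod 41 = 20^2 * 34 = 31*34 = 29
  bit 4 = 1: r = r^2 * 34 mod 41 = 29^2 * 34 = 21*34 = 17
  -> A = 17
B = 34^2 mod 41  (bits of 2 = 10)
  bit 0 = 1: r = r^2 * 34 mod 41 = 1^2 * 34 = 1*34 = 34
  bit 1 = 0: r = r^2 mod 41 = 34^2 = 8
  -> B = 8
s = B^a = 8^27 mod 41  (bits of 27 = 11011)
  bit 0 = 1: r = r^2 * 8 mod 41 = 1^2 * 8 = 1*8 = 8
  bit 1 = 1: r = r^2 * 8 mod 41 = 8^2 * 8 = 23*8 = 20
  bit 2 = 0: r = r^2 mod 41 = 20^2 = 31
  bit 3 = 1: r = r^2 * 8 mod 41 = 31^2 * 8 = 18*8 = 21
  bit 4 = 1: r = r^2 * 8 mod 41 = 21^2 * 8 = 31*8 = 2
  -> s = B^a = 2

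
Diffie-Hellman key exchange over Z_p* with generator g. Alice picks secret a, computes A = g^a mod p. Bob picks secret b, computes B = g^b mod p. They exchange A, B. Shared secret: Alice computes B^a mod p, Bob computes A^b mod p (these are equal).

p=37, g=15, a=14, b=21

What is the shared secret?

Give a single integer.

Answer: 27

Derivation:
A = 15^14 mod 37  (bits of 14 = 1110)
  bit 0 = 1: r = r^2 * 15 mod 37 = 1^2 * 15 = 1*15 = 15
  bit 1 = 1: r = r^2 * 15 mod 37 = 15^2 * 15 = 3*15 = 8
  bit 2 = 1: r = r^2 * 15 mod 37 = 8^2 * 15 = 27*15 = 35
  bit 3 = 0: r = r^2 mod 37 = 35^2 = 4
  -> A = 4
B = 15^21 mod 37  (bits of 21 = 10101)
  bit 0 = 1: r = r^2 * 15 mod 37 = 1^2 * 15 = 1*15 = 15
  bit 1 = 0: r = r^2 mod 37 = 15^2 = 3
  bit 2 = 1: r = r^2 * 15 mod 37 = 3^2 * 15 = 9*15 = 24
  bit 3 = 0: r = r^2 mod 37 = 24^2 = 21
  bit 4 = 1: r = r^2 * 15 mod 37 = 21^2 * 15 = 34*15 = 29
  -> B = 29
s = B^a = 29^14 mod 37  (bits of 14 = 1110)
  bit 0 = 1: r = r^2 * 29 mod 37 = 1^2 * 29 = 1*29 = 29
  bit 1 = 1: r = r^2 * 29 mod 37 = 29^2 * 29 = 27*29 = 6
  bit 2 = 1: r = r^2 * 29 mod 37 = 6^2 * 29 = 36*29 = 8
  bit 3 = 0: r = r^2 mod 37 = 8^2 = 27
  -> s = B^a = 27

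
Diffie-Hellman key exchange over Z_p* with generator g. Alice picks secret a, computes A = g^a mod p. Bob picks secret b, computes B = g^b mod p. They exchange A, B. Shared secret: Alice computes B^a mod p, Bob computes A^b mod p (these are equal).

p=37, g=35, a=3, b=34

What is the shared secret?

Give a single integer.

A = 35^3 mod 37  (bits of 3 = 11)
  bit 0 = 1: r = r^2 * 35 mod 37 = 1^2 * 35 = 1*35 = 35
  bit 1 = 1: r = r^2 * 35 mod 37 = 35^2 * 35 = 4*35 = 29
  -> A = 29
B = 35^34 mod 37  (bits of 34 = 100010)
  bit 0 = 1: r = r^2 * 35 mod 37 = 1^2 * 35 = 1*35 = 35
  bit 1 = 0: r = r^2 mod 37 = 35^2 = 4
  bit 2 = 0: r = r^2 mod 37 = 4^2 = 16
  bit 3 = 0: r = r^2 mod 37 = 16^2 = 34
  bit 4 = 1: r = r^2 * 35 mod 37 = 34^2 * 35 = 9*35 = 19
  bit 5 = 0: r = r^2 mod 37 = 19^2 = 28
  -> B = 28
s = B^a = 28^3 mod 37  (bits of 3 = 11)
  bit 0 = 1: r = r^2 * 28 mod 37 = 1^2 * 28 = 1*28 = 28
  bit 1 = 1: r = r^2 * 28 mod 37 = 28^2 * 28 = 7*28 = 11
  -> s = B^a = 11

Answer: 11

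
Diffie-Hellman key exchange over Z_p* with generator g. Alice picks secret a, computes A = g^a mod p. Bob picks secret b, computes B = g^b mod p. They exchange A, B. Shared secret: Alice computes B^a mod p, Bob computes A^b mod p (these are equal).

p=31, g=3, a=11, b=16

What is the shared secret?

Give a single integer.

A = 3^11 mod 31  (bits of 11 = 1011)
  bit 0 = 1: r = r^2 * 3 mod 31 = 1^2 * 3 = 1*3 = 3
  bit 1 = 0: r = r^2 mod 31 = 3^2 = 9
  bit 2 = 1: r = r^2 * 3 mod 31 = 9^2 * 3 = 19*3 = 26
  bit 3 = 1: r = r^2 * 3 mod 31 = 26^2 * 3 = 25*3 = 13
  -> A = 13
B = 3^16 mod 31  (bits of 16 = 10000)
  bit 0 = 1: r = r^2 * 3 mod 31 = 1^2 * 3 = 1*3 = 3
  bit 1 = 0: r = r^2 mod 31 = 3^2 = 9
  bit 2 = 0: r = r^2 mod 31 = 9^2 = 19
  bit 3 = 0: r = r^2 mod 31 = 19^2 = 20
  bit 4 = 0: r = r^2 mod 31 = 20^2 = 28
  -> B = 28
s = B^a = 28^11 mod 31  (bits of 11 = 1011)
  bit 0 = 1: r = r^2 * 28 mod 31 = 1^2 * 28 = 1*28 = 28
  bit 1 = 0: r = r^2 mod 31 = 28^2 = 9
  bit 2 = 1: r = r^2 * 28 mod 31 = 9^2 * 28 = 19*28 = 5
  bit 3 = 1: r = r^2 * 28 mod 31 = 5^2 * 28 = 25*28 = 18
  -> s = B^a = 18

Answer: 18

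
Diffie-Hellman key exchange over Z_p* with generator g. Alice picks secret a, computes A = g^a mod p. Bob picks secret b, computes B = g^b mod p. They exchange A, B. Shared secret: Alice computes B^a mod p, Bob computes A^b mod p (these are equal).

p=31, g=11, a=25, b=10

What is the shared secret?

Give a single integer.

A = 11^25 mod 31  (bits of 25 = 11001)
  bit 0 = 1: r = r^2 * 11 mod 31 = 1^2 * 11 = 1*11 = 11
  bit 1 = 1: r = r^2 * 11 mod 31 = 11^2 * 11 = 28*11 = 29
  bit 2 = 0: r = r^2 mod 31 = 29^2 = 4
  bit 3 = 0: r = r^2 mod 31 = 4^2 = 16
  bit 4 = 1: r = r^2 * 11 mod 31 = 16^2 * 11 = 8*11 = 26
  -> A = 26
B = 11^10 mod 31  (bits of 10 = 1010)
  bit 0 = 1: r = r^2 * 11 mod 31 = 1^2 * 11 = 1*11 = 11
  bit 1 = 0: r = r^2 mod 31 = 11^2 = 28
  bit 2 = 1: r = r^2 * 11 mod 31 = 28^2 * 11 = 9*11 = 6
  bit 3 = 0: r = r^2 mod 31 = 6^2 = 5
  -> B = 5
s = B^a = 5^25 mod 31  (bits of 25 = 11001)
  bit 0 = 1: r = r^2 * 5 mod 31 = 1^2 * 5 = 1*5 = 5
  bit 1 = 1: r = r^2 * 5 mod 31 = 5^2 * 5 = 25*5 = 1
  bit 2 = 0: r = r^2 mod 31 = 1^2 = 1
  bit 3 = 0: r = r^2 mod 31 = 1^2 = 1
  bit 4 = 1: r = r^2 * 5 mod 31 = 1^2 * 5 = 1*5 = 5
  -> s = B^a = 5

Answer: 5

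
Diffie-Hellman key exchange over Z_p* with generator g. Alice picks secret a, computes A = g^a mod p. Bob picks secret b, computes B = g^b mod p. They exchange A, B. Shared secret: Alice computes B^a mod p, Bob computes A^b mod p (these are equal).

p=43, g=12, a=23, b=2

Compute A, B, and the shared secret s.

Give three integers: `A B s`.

A = 12^23 mod 43  (bits of 23 = 10111)
  bit 0 = 1: r = r^2 * 12 mod 43 = 1^2 * 12 = 1*12 = 12
  bit 1 = 0: r = r^2 mod 43 = 12^2 = 15
  bit 2 = 1: r = r^2 * 12 mod 43 = 15^2 * 12 = 10*12 = 34
  bit 3 = 1: r = r^2 * 12 mod 43 = 34^2 * 12 = 38*12 = 26
  bit 4 = 1: r = r^2 * 12 mod 43 = 26^2 * 12 = 31*12 = 28
  -> A = 28
B = 12^2 mod 43  (bits of 2 = 10)
  bit 0 = 1: r = r^2 * 12 mod 43 = 1^2 * 12 = 1*12 = 12
  bit 1 = 0: r = r^2 mod 43 = 12^2 = 15
  -> B = 15
s = B^a = 15^23 mod 43  (bits of 23 = 10111)
  bit 0 = 1: r = r^2 * 15 mod 43 = 1^2 * 15 = 1*15 = 15
  bit 1 = 0: r = r^2 mod 43 = 15^2 = 10
  bit 2 = 1: r = r^2 * 15 mod 43 = 10^2 * 15 = 14*15 = 38
  bit 3 = 1: r = r^2 * 15 mod 43 = 38^2 * 15 = 25*15 = 31
  bit 4 = 1: r = r^2 * 15 mod 43 = 31^2 * 15 = 15*15 = 10
  -> s = B^a = 10

Answer: 28 15 10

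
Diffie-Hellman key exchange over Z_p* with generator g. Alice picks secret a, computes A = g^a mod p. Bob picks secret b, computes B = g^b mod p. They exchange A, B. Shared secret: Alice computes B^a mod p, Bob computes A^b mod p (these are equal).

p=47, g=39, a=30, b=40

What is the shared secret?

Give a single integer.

A = 39^30 mod 47  (bits of 30 = 11110)
  bit 0 = 1: r = r^2 * 39 mod 47 = 1^2 * 39 = 1*39 = 39
  bit 1 = 1: r = r^2 * 39 mod 47 = 39^2 * 39 = 17*39 = 5
  bit 2 = 1: r = r^2 * 39 mod 47 = 5^2 * 39 = 25*39 = 35
  bit 3 = 1: r = r^2 * 39 mod 47 = 35^2 * 39 = 3*39 = 23
  bit 4 = 0: r = r^2 mod 47 = 23^2 = 12
  -> A = 12
B = 39^40 mod 47  (bits of 40 = 101000)
  bit 0 = 1: r = r^2 * 39 mod 47 = 1^2 * 39 = 1*39 = 39
  bit 1 = 0: r = r^2 mod 47 = 39^2 = 17
  bit 2 = 1: r = r^2 * 39 mod 47 = 17^2 * 39 = 7*39 = 38
  bit 3 = 0: r = r^2 mod 47 = 38^2 = 34
  bit 4 = 0: r = r^2 mod 47 = 34^2 = 28
  bit 5 = 0: r = r^2 mod 47 = 28^2 = 32
  -> B = 32
s = B^a = 32^30 mod 47  (bits of 30 = 11110)
  bit 0 = 1: r = r^2 * 32 mod 47 = 1^2 * 32 = 1*32 = 32
  bit 1 = 1: r = r^2 * 32 mod 47 = 32^2 * 32 = 37*32 = 9
  bit 2 = 1: r = r^2 * 32 mod 47 = 9^2 * 32 = 34*32 = 7
  bit 3 = 1: r = r^2 * 32 mod 47 = 7^2 * 32 = 2*32 = 17
  bit 4 = 0: r = r^2 mod 47 = 17^2 = 7
  -> s = B^a = 7

Answer: 7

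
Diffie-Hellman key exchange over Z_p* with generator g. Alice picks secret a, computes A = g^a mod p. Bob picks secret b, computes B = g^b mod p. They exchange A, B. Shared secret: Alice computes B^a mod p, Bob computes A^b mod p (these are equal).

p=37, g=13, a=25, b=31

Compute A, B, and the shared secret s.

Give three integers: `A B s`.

A = 13^25 mod 37  (bits of 25 = 11001)
  bit 0 = 1: r = r^2 * 13 mod 37 = 1^2 * 13 = 1*13 = 13
  bit 1 = 1: r = r^2 * 13 mod 37 = 13^2 * 13 = 21*13 = 14
  bit 2 = 0: r = r^2 mod 37 = 14^2 = 11
  bit 3 = 0: r = r^2 mod 37 = 11^2 = 10
  bit 4 = 1: r = r^2 * 13 mod 37 = 10^2 * 13 = 26*13 = 5
  -> A = 5
B = 13^31 mod 37  (bits of 31 = 11111)
  bit 0 = 1: r = r^2 * 13 mod 37 = 1^2 * 13 = 1*13 = 13
  bit 1 = 1: r = r^2 * 13 mod 37 = 13^2 * 13 = 21*13 = 14
  bit 2 = 1: r = r^2 * 13 mod 37 = 14^2 * 13 = 11*13 = 32
  bit 3 = 1: r = r^2 * 13 mod 37 = 32^2 * 13 = 25*13 = 29
  bit 4 = 1: r = r^2 * 13 mod 37 = 29^2 * 13 = 27*13 = 18
  -> B = 18
s = B^a = 18^25 mod 37  (bits of 25 = 11001)
  bit 0 = 1: r = r^2 * 18 mod 37 = 1^2 * 18 = 1*18 = 18
  bit 1 = 1: r = r^2 * 18 mod 37 = 18^2 * 18 = 28*18 = 23
  bit 2 = 0: r = r^2 mod 37 = 23^2 = 11
  bit 3 = 0: r = r^2 mod 37 = 11^2 = 10
  bit 4 = 1: r = r^2 * 18 mod 37 = 10^2 * 18 = 26*18 = 24
  -> s = B^a = 24

Answer: 5 18 24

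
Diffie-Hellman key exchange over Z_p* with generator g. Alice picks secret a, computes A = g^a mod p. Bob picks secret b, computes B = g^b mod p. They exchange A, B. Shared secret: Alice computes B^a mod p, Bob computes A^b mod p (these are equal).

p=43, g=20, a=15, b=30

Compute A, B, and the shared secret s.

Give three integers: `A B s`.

A = 20^15 mod 43  (bits of 15 = 1111)
  bit 0 = 1: r = r^2 * 20 mod 43 = 1^2 * 20 = 1*20 = 20
  bit 1 = 1: r = r^2 * 20 mod 43 = 20^2 * 20 = 13*20 = 2
  bit 2 = 1: r = r^2 * 20 mod 43 = 2^2 * 20 = 4*20 = 37
  bit 3 = 1: r = r^2 * 20 mod 43 = 37^2 * 20 = 36*20 = 32
  -> A = 32
B = 20^30 mod 43  (bits of 30 = 11110)
  bit 0 = 1: r = r^2 * 20 mod 43 = 1^2 * 20 = 1*20 = 20
  bit 1 = 1: r = r^2 * 20 mod 43 = 20^2 * 20 = 13*20 = 2
  bit 2 = 1: r = r^2 * 20 mod 43 = 2^2 * 20 = 4*20 = 37
  bit 3 = 1: r = r^2 * 20 mod 43 = 37^2 * 20 = 36*20 = 32
  bit 4 = 0: r = r^2 mod 43 = 32^2 = 35
  -> B = 35
s = B^a = 35^15 mod 43  (bits of 15 = 1111)
  bit 0 = 1: r = r^2 * 35 mod 43 = 1^2 * 35 = 1*35 = 35
  bit 1 = 1: r = r^2 * 35 mod 43 = 35^2 * 35 = 21*35 = 4
  bit 2 = 1: r = r^2 * 35 mod 43 = 4^2 * 35 = 16*35 = 1
  bit 3 = 1: r = r^2 * 35 mod 43 = 1^2 * 35 = 1*35 = 35
  -> s = B^a = 35

Answer: 32 35 35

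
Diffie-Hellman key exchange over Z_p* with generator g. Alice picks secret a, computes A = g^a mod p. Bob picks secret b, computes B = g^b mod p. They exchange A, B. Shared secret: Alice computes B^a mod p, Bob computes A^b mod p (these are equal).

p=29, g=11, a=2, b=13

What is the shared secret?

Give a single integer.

A = 11^2 mod 29  (bits of 2 = 10)
  bit 0 = 1: r = r^2 * 11 mod 29 = 1^2 * 11 = 1*11 = 11
  bit 1 = 0: r = r^2 mod 29 = 11^2 = 5
  -> A = 5
B = 11^13 mod 29  (bits of 13 = 1101)
  bit 0 = 1: r = r^2 * 11 mod 29 = 1^2 * 11 = 1*11 = 11
  bit 1 = 1: r = r^2 * 11 mod 29 = 11^2 * 11 = 5*11 = 26
  bit 2 = 0: r = r^2 mod 29 = 26^2 = 9
  bit 3 = 1: r = r^2 * 11 mod 29 = 9^2 * 11 = 23*11 = 21
  -> B = 21
s = B^a = 21^2 mod 29  (bits of 2 = 10)
  bit 0 = 1: r = r^2 * 21 mod 29 = 1^2 * 21 = 1*21 = 21
  bit 1 = 0: r = r^2 mod 29 = 21^2 = 6
  -> s = B^a = 6

Answer: 6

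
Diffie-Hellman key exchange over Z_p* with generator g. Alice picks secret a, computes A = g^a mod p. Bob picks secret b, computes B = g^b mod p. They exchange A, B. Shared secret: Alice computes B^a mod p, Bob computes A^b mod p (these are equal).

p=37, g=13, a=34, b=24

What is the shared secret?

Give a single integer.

A = 13^34 mod 37  (bits of 34 = 100010)
  bit 0 = 1: r = r^2 * 13 mod 37 = 1^2 * 13 = 1*13 = 13
  bit 1 = 0: r = r^2 mod 37 = 13^2 = 21
  bit 2 = 0: r = r^2 mod 37 = 21^2 = 34
  bit 3 = 0: r = r^2 mod 37 = 34^2 = 9
  bit 4 = 1: r = r^2 * 13 mod 37 = 9^2 * 13 = 7*13 = 17
  bit 5 = 0: r = r^2 mod 37 = 17^2 = 30
  -> A = 30
B = 13^24 mod 37  (bits of 24 = 11000)
  bit 0 = 1: r = r^2 * 13 mod 37 = 1^2 * 13 = 1*13 = 13
  bit 1 = 1: r = r^2 * 13 mod 37 = 13^2 * 13 = 21*13 = 14
  bit 2 = 0: r = r^2 mod 37 = 14^2 = 11
  bit 3 = 0: r = r^2 mod 37 = 11^2 = 10
  bit 4 = 0: r = r^2 mod 37 = 10^2 = 26
  -> B = 26
s = B^a = 26^34 mod 37  (bits of 34 = 100010)
  bit 0 = 1: r = r^2 * 26 mod 37 = 1^2 * 26 = 1*26 = 26
  bit 1 = 0: r = r^2 mod 37 = 26^2 = 10
  bit 2 = 0: r = r^2 mod 37 = 10^2 = 26
  bit 3 = 0: r = r^2 mod 37 = 26^2 = 10
  bit 4 = 1: r = r^2 * 26 mod 37 = 10^2 * 26 = 26*26 = 10
  bit 5 = 0: r = r^2 mod 37 = 10^2 = 26
  -> s = B^a = 26

Answer: 26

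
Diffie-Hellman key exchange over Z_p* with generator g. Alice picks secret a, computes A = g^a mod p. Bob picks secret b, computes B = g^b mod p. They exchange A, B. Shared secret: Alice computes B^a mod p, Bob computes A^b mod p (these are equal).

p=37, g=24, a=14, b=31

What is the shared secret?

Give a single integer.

Answer: 21

Derivation:
A = 24^14 mod 37  (bits of 14 = 1110)
  bit 0 = 1: r = r^2 * 24 mod 37 = 1^2 * 24 = 1*24 = 24
  bit 1 = 1: r = r^2 * 24 mod 37 = 24^2 * 24 = 21*24 = 23
  bit 2 = 1: r = r^2 * 24 mod 37 = 23^2 * 24 = 11*24 = 5
  bit 3 = 0: r = r^2 mod 37 = 5^2 = 25
  -> A = 25
B = 24^31 mod 37  (bits of 31 = 11111)
  bit 0 = 1: r = r^2 * 24 mod 37 = 1^2 * 24 = 1*24 = 24
  bit 1 = 1: r = r^2 * 24 mod 37 = 24^2 * 24 = 21*24 = 23
  bit 2 = 1: r = r^2 * 24 mod 37 = 23^2 * 24 = 11*24 = 5
  bit 3 = 1: r = r^2 * 24 mod 37 = 5^2 * 24 = 25*24 = 8
  bit 4 = 1: r = r^2 * 24 mod 37 = 8^2 * 24 = 27*24 = 19
  -> B = 19
s = B^a = 19^14 mod 37  (bits of 14 = 1110)
  bit 0 = 1: r = r^2 * 19 mod 37 = 1^2 * 19 = 1*19 = 19
  bit 1 = 1: r = r^2 * 19 mod 37 = 19^2 * 19 = 28*19 = 14
  bit 2 = 1: r = r^2 * 19 mod 37 = 14^2 * 19 = 11*19 = 24
  bit 3 = 0: r = r^2 mod 37 = 24^2 = 21
  -> s = B^a = 21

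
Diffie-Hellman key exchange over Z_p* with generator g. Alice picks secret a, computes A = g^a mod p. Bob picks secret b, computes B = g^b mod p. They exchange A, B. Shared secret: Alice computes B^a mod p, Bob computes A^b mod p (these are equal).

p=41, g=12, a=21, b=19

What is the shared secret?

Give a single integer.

A = 12^21 mod 41  (bits of 21 = 10101)
  bit 0 = 1: r = r^2 * 12 mod 41 = 1^2 * 12 = 1*12 = 12
  bit 1 = 0: r = r^2 mod 41 = 12^2 = 21
  bit 2 = 1: r = r^2 * 12 mod 41 = 21^2 * 12 = 31*12 = 3
  bit 3 = 0: r = r^2 mod 41 = 3^2 = 9
  bit 4 = 1: r = r^2 * 12 mod 41 = 9^2 * 12 = 40*12 = 29
  -> A = 29
B = 12^19 mod 41  (bits of 19 = 10011)
  bit 0 = 1: r = r^2 * 12 mod 41 = 1^2 * 12 = 1*12 = 12
  bit 1 = 0: r = r^2 mod 41 = 12^2 = 21
  bit 2 = 0: r = r^2 mod 41 = 21^2 = 31
  bit 3 = 1: r = r^2 * 12 mod 41 = 31^2 * 12 = 18*12 = 11
  bit 4 = 1: r = r^2 * 12 mod 41 = 11^2 * 12 = 39*12 = 17
  -> B = 17
s = B^a = 17^21 mod 41  (bits of 21 = 10101)
  bit 0 = 1: r = r^2 * 17 mod 41 = 1^2 * 17 = 1*17 = 17
  bit 1 = 0: r = r^2 mod 41 = 17^2 = 2
  bit 2 = 1: r = r^2 * 17 mod 41 = 2^2 * 17 = 4*17 = 27
  bit 3 = 0: r = r^2 mod 41 = 27^2 = 32
  bit 4 = 1: r = r^2 * 17 mod 41 = 32^2 * 17 = 40*17 = 24
  -> s = B^a = 24

Answer: 24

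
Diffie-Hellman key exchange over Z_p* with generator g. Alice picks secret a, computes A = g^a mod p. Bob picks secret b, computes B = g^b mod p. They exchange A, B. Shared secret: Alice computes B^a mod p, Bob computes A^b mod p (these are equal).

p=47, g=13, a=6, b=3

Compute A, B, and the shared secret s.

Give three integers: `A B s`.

Answer: 3 35 27

Derivation:
A = 13^6 mod 47  (bits of 6 = 110)
  bit 0 = 1: r = r^2 * 13 mod 47 = 1^2 * 13 = 1*13 = 13
  bit 1 = 1: r = r^2 * 13 mod 47 = 13^2 * 13 = 28*13 = 35
  bit 2 = 0: r = r^2 mod 47 = 35^2 = 3
  -> A = 3
B = 13^3 mod 47  (bits of 3 = 11)
  bit 0 = 1: r = r^2 * 13 mod 47 = 1^2 * 13 = 1*13 = 13
  bit 1 = 1: r = r^2 * 13 mod 47 = 13^2 * 13 = 28*13 = 35
  -> B = 35
s = B^a = 35^6 mod 47  (bits of 6 = 110)
  bit 0 = 1: r = r^2 * 35 mod 47 = 1^2 * 35 = 1*35 = 35
  bit 1 = 1: r = r^2 * 35 mod 47 = 35^2 * 35 = 3*35 = 11
  bit 2 = 0: r = r^2 mod 47 = 11^2 = 27
  -> s = B^a = 27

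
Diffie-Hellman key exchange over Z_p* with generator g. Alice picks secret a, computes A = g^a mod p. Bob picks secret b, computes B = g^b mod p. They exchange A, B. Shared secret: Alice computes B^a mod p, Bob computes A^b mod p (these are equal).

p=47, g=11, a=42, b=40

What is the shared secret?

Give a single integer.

A = 11^42 mod 47  (bits of 42 = 101010)
  bit 0 = 1: r = r^2 * 11 mod 47 = 1^2 * 11 = 1*11 = 11
  bit 1 = 0: r = r^2 mod 47 = 11^2 = 27
  bit 2 = 1: r = r^2 * 11 mod 47 = 27^2 * 11 = 24*11 = 29
  bit 3 = 0: r = r^2 mod 47 = 29^2 = 42
  bit 4 = 1: r = r^2 * 11 mod 47 = 42^2 * 11 = 25*11 = 40
  bit 5 = 0: r = r^2 mod 47 = 40^2 = 2
  -> A = 2
B = 11^40 mod 47  (bits of 40 = 101000)
  bit 0 = 1: r = r^2 * 11 mod 47 = 1^2 * 11 = 1*11 = 11
  bit 1 = 0: r = r^2 mod 47 = 11^2 = 27
  bit 2 = 1: r = r^2 * 11 mod 47 = 27^2 * 11 = 24*11 = 29
  bit 3 = 0: r = r^2 mod 47 = 29^2 = 42
  bit 4 = 0: r = r^2 mod 47 = 42^2 = 25
  bit 5 = 0: r = r^2 mod 47 = 25^2 = 14
  -> B = 14
s = B^a = 14^42 mod 47  (bits of 42 = 101010)
  bit 0 = 1: r = r^2 * 14 mod 47 = 1^2 * 14 = 1*14 = 14
  bit 1 = 0: r = r^2 mod 47 = 14^2 = 8
  bit 2 = 1: r = r^2 * 14 mod 47 = 8^2 * 14 = 17*14 = 3
  bit 3 = 0: r = r^2 mod 47 = 3^2 = 9
  bit 4 = 1: r = r^2 * 14 mod 47 = 9^2 * 14 = 34*14 = 6
  bit 5 = 0: r = r^2 mod 47 = 6^2 = 36
  -> s = B^a = 36

Answer: 36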